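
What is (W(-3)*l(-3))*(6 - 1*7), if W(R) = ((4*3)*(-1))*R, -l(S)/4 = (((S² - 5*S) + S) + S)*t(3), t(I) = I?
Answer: 7776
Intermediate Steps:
l(S) = -12*S² + 36*S (l(S) = -4*(((S² - 5*S) + S) + S)*3 = -4*((S² - 4*S) + S)*3 = -4*(S² - 3*S)*3 = -4*(-9*S + 3*S²) = -12*S² + 36*S)
W(R) = -12*R (W(R) = (12*(-1))*R = -12*R)
(W(-3)*l(-3))*(6 - 1*7) = ((-12*(-3))*(12*(-3)*(3 - 1*(-3))))*(6 - 1*7) = (36*(12*(-3)*(3 + 3)))*(6 - 7) = (36*(12*(-3)*6))*(-1) = (36*(-216))*(-1) = -7776*(-1) = 7776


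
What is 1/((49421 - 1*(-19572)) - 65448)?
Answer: 1/3545 ≈ 0.00028209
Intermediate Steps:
1/((49421 - 1*(-19572)) - 65448) = 1/((49421 + 19572) - 65448) = 1/(68993 - 65448) = 1/3545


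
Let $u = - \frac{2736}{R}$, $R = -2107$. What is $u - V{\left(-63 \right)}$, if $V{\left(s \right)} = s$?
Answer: $\frac{135477}{2107} \approx 64.299$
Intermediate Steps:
$u = \frac{2736}{2107}$ ($u = - \frac{2736}{-2107} = \left(-2736\right) \left(- \frac{1}{2107}\right) = \frac{2736}{2107} \approx 1.2985$)
$u - V{\left(-63 \right)} = \frac{2736}{2107} - -63 = \frac{2736}{2107} + 63 = \frac{135477}{2107}$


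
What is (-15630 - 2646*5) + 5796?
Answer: -23064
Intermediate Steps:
(-15630 - 2646*5) + 5796 = (-15630 - 13230) + 5796 = -28860 + 5796 = -23064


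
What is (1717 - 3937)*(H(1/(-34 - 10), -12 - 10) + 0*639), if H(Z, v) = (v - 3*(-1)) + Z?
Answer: 464535/11 ≈ 42230.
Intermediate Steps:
H(Z, v) = 3 + Z + v (H(Z, v) = (v + 3) + Z = (3 + v) + Z = 3 + Z + v)
(1717 - 3937)*(H(1/(-34 - 10), -12 - 10) + 0*639) = (1717 - 3937)*((3 + 1/(-34 - 10) + (-12 - 10)) + 0*639) = -2220*((3 + 1/(-44) - 22) + 0) = -2220*((3 - 1/44 - 22) + 0) = -2220*(-837/44 + 0) = -2220*(-837/44) = 464535/11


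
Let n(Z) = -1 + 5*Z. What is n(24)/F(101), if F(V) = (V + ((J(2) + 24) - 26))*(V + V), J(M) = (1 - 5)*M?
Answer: 17/2626 ≈ 0.0064737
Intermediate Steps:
J(M) = -4*M
F(V) = 2*V*(-10 + V) (F(V) = (V + ((-4*2 + 24) - 26))*(V + V) = (V + ((-8 + 24) - 26))*(2*V) = (V + (16 - 26))*(2*V) = (V - 10)*(2*V) = (-10 + V)*(2*V) = 2*V*(-10 + V))
n(24)/F(101) = (-1 + 5*24)/((2*101*(-10 + 101))) = (-1 + 120)/((2*101*91)) = 119/18382 = 119*(1/18382) = 17/2626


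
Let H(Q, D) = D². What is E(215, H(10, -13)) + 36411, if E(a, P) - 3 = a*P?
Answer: 72749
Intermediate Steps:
E(a, P) = 3 + P*a (E(a, P) = 3 + a*P = 3 + P*a)
E(215, H(10, -13)) + 36411 = (3 + (-13)²*215) + 36411 = (3 + 169*215) + 36411 = (3 + 36335) + 36411 = 36338 + 36411 = 72749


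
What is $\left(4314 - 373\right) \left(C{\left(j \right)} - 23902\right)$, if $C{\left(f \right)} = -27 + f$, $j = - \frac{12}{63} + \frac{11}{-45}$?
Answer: $- \frac{4243765636}{45} \approx -9.4306 \cdot 10^{7}$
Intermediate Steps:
$j = - \frac{137}{315}$ ($j = \left(-12\right) \frac{1}{63} + 11 \left(- \frac{1}{45}\right) = - \frac{4}{21} - \frac{11}{45} = - \frac{137}{315} \approx -0.43492$)
$\left(4314 - 373\right) \left(C{\left(j \right)} - 23902\right) = \left(4314 - 373\right) \left(\left(-27 - \frac{137}{315}\right) - 23902\right) = 3941 \left(- \frac{8642}{315} - 23902\right) = 3941 \left(- \frac{7537772}{315}\right) = - \frac{4243765636}{45}$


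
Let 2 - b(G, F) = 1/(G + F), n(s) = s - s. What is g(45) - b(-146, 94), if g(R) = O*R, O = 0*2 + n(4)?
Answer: -105/52 ≈ -2.0192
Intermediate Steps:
n(s) = 0
b(G, F) = 2 - 1/(F + G) (b(G, F) = 2 - 1/(G + F) = 2 - 1/(F + G))
O = 0 (O = 0*2 + 0 = 0 + 0 = 0)
g(R) = 0 (g(R) = 0*R = 0)
g(45) - b(-146, 94) = 0 - (-1 + 2*94 + 2*(-146))/(94 - 146) = 0 - (-1 + 188 - 292)/(-52) = 0 - (-1)*(-105)/52 = 0 - 1*105/52 = 0 - 105/52 = -105/52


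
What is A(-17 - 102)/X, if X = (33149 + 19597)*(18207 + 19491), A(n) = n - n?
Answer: 0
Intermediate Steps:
A(n) = 0
X = 1988418708 (X = 52746*37698 = 1988418708)
A(-17 - 102)/X = 0/1988418708 = 0*(1/1988418708) = 0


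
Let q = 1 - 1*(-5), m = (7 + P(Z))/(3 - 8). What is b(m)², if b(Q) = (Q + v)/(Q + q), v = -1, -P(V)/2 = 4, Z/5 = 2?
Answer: 16/961 ≈ 0.016649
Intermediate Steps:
Z = 10 (Z = 5*2 = 10)
P(V) = -8 (P(V) = -2*4 = -8)
m = ⅕ (m = (7 - 8)/(3 - 8) = -1/(-5) = -1*(-⅕) = ⅕ ≈ 0.20000)
q = 6 (q = 1 + 5 = 6)
b(Q) = (-1 + Q)/(6 + Q) (b(Q) = (Q - 1)/(Q + 6) = (-1 + Q)/(6 + Q))
b(m)² = ((-1 + ⅕)/(6 + ⅕))² = (-⅘/(31/5))² = ((5/31)*(-⅘))² = (-4/31)² = 16/961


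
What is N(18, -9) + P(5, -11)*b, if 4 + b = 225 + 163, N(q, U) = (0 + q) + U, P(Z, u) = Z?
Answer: 1929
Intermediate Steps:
N(q, U) = U + q (N(q, U) = q + U = U + q)
b = 384 (b = -4 + (225 + 163) = -4 + 388 = 384)
N(18, -9) + P(5, -11)*b = (-9 + 18) + 5*384 = 9 + 1920 = 1929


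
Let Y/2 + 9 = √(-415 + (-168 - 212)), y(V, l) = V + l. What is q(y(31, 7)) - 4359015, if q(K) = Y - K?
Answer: -4359071 + 2*I*√795 ≈ -4.3591e+6 + 56.391*I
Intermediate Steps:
Y = -18 + 2*I*√795 (Y = -18 + 2*√(-415 + (-168 - 212)) = -18 + 2*√(-415 - 380) = -18 + 2*√(-795) = -18 + 2*(I*√795) = -18 + 2*I*√795 ≈ -18.0 + 56.391*I)
q(K) = -18 - K + 2*I*√795 (q(K) = (-18 + 2*I*√795) - K = -18 - K + 2*I*√795)
q(y(31, 7)) - 4359015 = (-18 - (31 + 7) + 2*I*√795) - 4359015 = (-18 - 1*38 + 2*I*√795) - 4359015 = (-18 - 38 + 2*I*√795) - 4359015 = (-56 + 2*I*√795) - 4359015 = -4359071 + 2*I*√795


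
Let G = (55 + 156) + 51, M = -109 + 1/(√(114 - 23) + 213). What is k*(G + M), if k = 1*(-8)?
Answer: -27710988/22639 + 4*√91/22639 ≈ -1224.0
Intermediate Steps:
k = -8
M = -109 + 1/(213 + √91) (M = -109 + 1/(√91 + 213) = -109 + 1/(213 + √91) ≈ -109.00)
G = 262 (G = 211 + 51 = 262)
k*(G + M) = -8*(262 + (-4935089/45278 - √91/45278)) = -8*(6927747/45278 - √91/45278) = -27710988/22639 + 4*√91/22639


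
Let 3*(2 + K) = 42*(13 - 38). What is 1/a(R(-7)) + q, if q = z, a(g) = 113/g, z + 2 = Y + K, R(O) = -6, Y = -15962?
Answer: -1843714/113 ≈ -16316.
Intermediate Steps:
K = -352 (K = -2 + (42*(13 - 38))/3 = -2 + (42*(-25))/3 = -2 + (⅓)*(-1050) = -2 - 350 = -352)
z = -16316 (z = -2 + (-15962 - 352) = -2 - 16314 = -16316)
q = -16316
1/a(R(-7)) + q = 1/(113/(-6)) - 16316 = 1/(113*(-⅙)) - 16316 = 1/(-113/6) - 16316 = -6/113 - 16316 = -1843714/113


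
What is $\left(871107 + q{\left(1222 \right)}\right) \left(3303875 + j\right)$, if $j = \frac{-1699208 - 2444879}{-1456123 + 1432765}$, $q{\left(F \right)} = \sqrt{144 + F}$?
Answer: $\frac{22409534302518353}{7786} + \frac{77176056337 \sqrt{1366}}{23358} \approx 2.8783 \cdot 10^{12}$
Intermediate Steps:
$j = \frac{4144087}{23358}$ ($j = - \frac{4144087}{-23358} = \left(-4144087\right) \left(- \frac{1}{23358}\right) = \frac{4144087}{23358} \approx 177.42$)
$\left(871107 + q{\left(1222 \right)}\right) \left(3303875 + j\right) = \left(871107 + \sqrt{144 + 1222}\right) \left(3303875 + \frac{4144087}{23358}\right) = \left(871107 + \sqrt{1366}\right) \frac{77176056337}{23358} = \frac{22409534302518353}{7786} + \frac{77176056337 \sqrt{1366}}{23358}$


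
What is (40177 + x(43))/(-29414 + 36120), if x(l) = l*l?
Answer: 21013/3353 ≈ 6.2669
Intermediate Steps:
x(l) = l²
(40177 + x(43))/(-29414 + 36120) = (40177 + 43²)/(-29414 + 36120) = (40177 + 1849)/6706 = 42026*(1/6706) = 21013/3353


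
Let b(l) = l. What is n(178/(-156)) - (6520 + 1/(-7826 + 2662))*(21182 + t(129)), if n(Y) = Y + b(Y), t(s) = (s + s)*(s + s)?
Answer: -57609719054911/100698 ≈ -5.7210e+8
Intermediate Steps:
t(s) = 4*s**2 (t(s) = (2*s)*(2*s) = 4*s**2)
n(Y) = 2*Y (n(Y) = Y + Y = 2*Y)
n(178/(-156)) - (6520 + 1/(-7826 + 2662))*(21182 + t(129)) = 2*(178/(-156)) - (6520 + 1/(-7826 + 2662))*(21182 + 4*129**2) = 2*(178*(-1/156)) - (6520 + 1/(-5164))*(21182 + 4*16641) = 2*(-89/78) - (6520 - 1/5164)*(21182 + 66564) = -89/39 - 33669279*87746/5164 = -89/39 - 1*1477172277567/2582 = -89/39 - 1477172277567/2582 = -57609719054911/100698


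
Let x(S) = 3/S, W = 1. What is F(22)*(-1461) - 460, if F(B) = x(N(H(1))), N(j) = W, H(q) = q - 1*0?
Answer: -4843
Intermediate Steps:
H(q) = q (H(q) = q + 0 = q)
N(j) = 1
F(B) = 3 (F(B) = 3/1 = 3*1 = 3)
F(22)*(-1461) - 460 = 3*(-1461) - 460 = -4383 - 460 = -4843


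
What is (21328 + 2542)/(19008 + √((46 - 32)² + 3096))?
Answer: 16204320/12903599 - 1705*√823/12903599 ≈ 1.2520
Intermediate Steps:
(21328 + 2542)/(19008 + √((46 - 32)² + 3096)) = 23870/(19008 + √(14² + 3096)) = 23870/(19008 + √(196 + 3096)) = 23870/(19008 + √3292) = 23870/(19008 + 2*√823)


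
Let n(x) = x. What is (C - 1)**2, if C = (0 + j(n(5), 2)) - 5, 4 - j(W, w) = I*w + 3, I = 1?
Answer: 49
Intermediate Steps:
j(W, w) = 1 - w (j(W, w) = 4 - (1*w + 3) = 4 - (w + 3) = 4 - (3 + w) = 4 + (-3 - w) = 1 - w)
C = -6 (C = (0 + (1 - 1*2)) - 5 = (0 + (1 - 2)) - 5 = (0 - 1) - 5 = -1 - 5 = -6)
(C - 1)**2 = (-6 - 1)**2 = (-7)**2 = 49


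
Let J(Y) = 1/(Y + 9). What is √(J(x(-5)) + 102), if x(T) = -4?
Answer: √2555/5 ≈ 10.109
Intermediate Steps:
J(Y) = 1/(9 + Y)
√(J(x(-5)) + 102) = √(1/(9 - 4) + 102) = √(1/5 + 102) = √(⅕ + 102) = √(511/5) = √2555/5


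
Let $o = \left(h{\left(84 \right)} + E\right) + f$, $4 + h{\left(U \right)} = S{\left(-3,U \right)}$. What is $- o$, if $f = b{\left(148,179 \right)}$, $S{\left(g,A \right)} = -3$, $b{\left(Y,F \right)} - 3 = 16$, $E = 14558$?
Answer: $-14570$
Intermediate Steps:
$b{\left(Y,F \right)} = 19$ ($b{\left(Y,F \right)} = 3 + 16 = 19$)
$f = 19$
$h{\left(U \right)} = -7$ ($h{\left(U \right)} = -4 - 3 = -7$)
$o = 14570$ ($o = \left(-7 + 14558\right) + 19 = 14551 + 19 = 14570$)
$- o = \left(-1\right) 14570 = -14570$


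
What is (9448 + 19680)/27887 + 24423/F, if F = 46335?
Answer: 676910027/430714715 ≈ 1.5716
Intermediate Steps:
(9448 + 19680)/27887 + 24423/F = (9448 + 19680)/27887 + 24423/46335 = 29128*(1/27887) + 24423*(1/46335) = 29128/27887 + 8141/15445 = 676910027/430714715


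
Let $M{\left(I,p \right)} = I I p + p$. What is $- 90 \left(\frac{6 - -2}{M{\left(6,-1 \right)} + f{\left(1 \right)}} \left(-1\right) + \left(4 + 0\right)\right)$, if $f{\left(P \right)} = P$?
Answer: $-380$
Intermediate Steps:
$M{\left(I,p \right)} = p + p I^{2}$ ($M{\left(I,p \right)} = I^{2} p + p = p I^{2} + p = p + p I^{2}$)
$- 90 \left(\frac{6 - -2}{M{\left(6,-1 \right)} + f{\left(1 \right)}} \left(-1\right) + \left(4 + 0\right)\right) = - 90 \left(\frac{6 - -2}{- (1 + 6^{2}) + 1} \left(-1\right) + \left(4 + 0\right)\right) = - 90 \left(\frac{6 + 2}{- (1 + 36) + 1} \left(-1\right) + 4\right) = - 90 \left(\frac{8}{\left(-1\right) 37 + 1} \left(-1\right) + 4\right) = - 90 \left(\frac{8}{-37 + 1} \left(-1\right) + 4\right) = - 90 \left(\frac{8}{-36} \left(-1\right) + 4\right) = - 90 \left(8 \left(- \frac{1}{36}\right) \left(-1\right) + 4\right) = - 90 \left(\left(- \frac{2}{9}\right) \left(-1\right) + 4\right) = - 90 \left(\frac{2}{9} + 4\right) = \left(-90\right) \frac{38}{9} = -380$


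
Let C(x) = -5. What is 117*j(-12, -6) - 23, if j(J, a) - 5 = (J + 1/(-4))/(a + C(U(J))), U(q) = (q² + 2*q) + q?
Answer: 30461/44 ≈ 692.29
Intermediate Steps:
U(q) = q² + 3*q
j(J, a) = 5 + (-¼ + J)/(-5 + a) (j(J, a) = 5 + (J + 1/(-4))/(a - 5) = 5 + (J - ¼)/(-5 + a) = 5 + (-¼ + J)/(-5 + a))
117*j(-12, -6) - 23 = 117*((-101/4 - 12 + 5*(-6))/(-5 - 6)) - 23 = 117*((-101/4 - 12 - 30)/(-11)) - 23 = 117*(-1/11*(-269/4)) - 23 = 117*(269/44) - 23 = 31473/44 - 23 = 30461/44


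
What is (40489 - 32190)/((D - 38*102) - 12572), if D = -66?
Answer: -8299/16514 ≈ -0.50254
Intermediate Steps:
(40489 - 32190)/((D - 38*102) - 12572) = (40489 - 32190)/((-66 - 38*102) - 12572) = 8299/((-66 - 3876) - 12572) = 8299/(-3942 - 12572) = 8299/(-16514) = 8299*(-1/16514) = -8299/16514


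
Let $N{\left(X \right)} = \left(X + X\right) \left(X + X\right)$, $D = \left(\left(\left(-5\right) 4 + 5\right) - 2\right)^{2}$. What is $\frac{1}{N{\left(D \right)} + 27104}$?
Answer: $\frac{1}{361188} \approx 2.7686 \cdot 10^{-6}$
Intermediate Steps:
$D = 289$ ($D = \left(\left(-20 + 5\right) - 2\right)^{2} = \left(-15 - 2\right)^{2} = \left(-17\right)^{2} = 289$)
$N{\left(X \right)} = 4 X^{2}$ ($N{\left(X \right)} = 2 X 2 X = 4 X^{2}$)
$\frac{1}{N{\left(D \right)} + 27104} = \frac{1}{4 \cdot 289^{2} + 27104} = \frac{1}{4 \cdot 83521 + 27104} = \frac{1}{334084 + 27104} = \frac{1}{361188}$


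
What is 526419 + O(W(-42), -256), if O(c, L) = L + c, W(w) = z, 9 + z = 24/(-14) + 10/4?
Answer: 7366167/14 ≈ 5.2616e+5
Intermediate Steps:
z = -115/14 (z = -9 + (24/(-14) + 10/4) = -9 + (24*(-1/14) + 10*(1/4)) = -9 + (-12/7 + 5/2) = -9 + 11/14 = -115/14 ≈ -8.2143)
W(w) = -115/14
526419 + O(W(-42), -256) = 526419 + (-256 - 115/14) = 526419 - 3699/14 = 7366167/14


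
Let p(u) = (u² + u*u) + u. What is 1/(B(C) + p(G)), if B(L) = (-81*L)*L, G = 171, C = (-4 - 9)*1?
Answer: 1/44964 ≈ 2.2240e-5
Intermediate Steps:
C = -13 (C = -13*1 = -13)
p(u) = u + 2*u² (p(u) = (u² + u²) + u = 2*u² + u = u + 2*u²)
B(L) = -81*L²
1/(B(C) + p(G)) = 1/(-81*(-13)² + 171*(1 + 2*171)) = 1/(-81*169 + 171*(1 + 342)) = 1/(-13689 + 171*343) = 1/(-13689 + 58653) = 1/44964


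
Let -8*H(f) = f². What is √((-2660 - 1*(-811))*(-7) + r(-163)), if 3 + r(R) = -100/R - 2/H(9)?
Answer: 2*√6962444266/1467 ≈ 113.76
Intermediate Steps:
H(f) = -f²/8
r(R) = -227/81 - 100/R (r(R) = -3 + (-100/R - 2/((-⅛*9²))) = -3 + (-100/R - 2/((-⅛*81))) = -3 + (-100/R - 2/(-81/8)) = -3 + (-100/R - 2*(-8/81)) = -3 + (-100/R + 16/81) = -3 + (16/81 - 100/R) = -227/81 - 100/R)
√((-2660 - 1*(-811))*(-7) + r(-163)) = √((-2660 - 1*(-811))*(-7) + (-227/81 - 100/(-163))) = √((-2660 + 811)*(-7) + (-227/81 - 100*(-1/163))) = √(-1849*(-7) + (-227/81 + 100/163)) = √(12943 - 28901/13203) = √(170857528/13203) = 2*√6962444266/1467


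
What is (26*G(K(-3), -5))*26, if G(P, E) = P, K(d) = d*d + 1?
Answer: 6760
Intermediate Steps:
K(d) = 1 + d² (K(d) = d² + 1 = 1 + d²)
(26*G(K(-3), -5))*26 = (26*(1 + (-3)²))*26 = (26*(1 + 9))*26 = (26*10)*26 = 260*26 = 6760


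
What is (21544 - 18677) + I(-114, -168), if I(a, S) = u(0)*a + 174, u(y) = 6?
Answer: 2357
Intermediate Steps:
I(a, S) = 174 + 6*a (I(a, S) = 6*a + 174 = 174 + 6*a)
(21544 - 18677) + I(-114, -168) = (21544 - 18677) + (174 + 6*(-114)) = 2867 + (174 - 684) = 2867 - 510 = 2357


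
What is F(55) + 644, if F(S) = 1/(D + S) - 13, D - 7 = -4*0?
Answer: 39123/62 ≈ 631.02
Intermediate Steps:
D = 7 (D = 7 - 4*0 = 7 + 0 = 7)
F(S) = -13 + 1/(7 + S) (F(S) = 1/(7 + S) - 13 = -13 + 1/(7 + S))
F(55) + 644 = (-90 - 13*55)/(7 + 55) + 644 = (-90 - 715)/62 + 644 = (1/62)*(-805) + 644 = -805/62 + 644 = 39123/62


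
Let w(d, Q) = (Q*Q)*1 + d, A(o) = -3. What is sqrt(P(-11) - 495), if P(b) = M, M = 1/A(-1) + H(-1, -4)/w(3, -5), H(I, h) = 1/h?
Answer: I*sqrt(3495135)/84 ≈ 22.256*I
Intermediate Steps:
w(d, Q) = d + Q**2 (w(d, Q) = Q**2*1 + d = Q**2 + d = d + Q**2)
M = -115/336 (M = 1/(-3) + 1/((-4)*(3 + (-5)**2)) = 1*(-1/3) - 1/(4*(3 + 25)) = -1/3 - 1/4/28 = -1/3 - 1/4*1/28 = -1/3 - 1/112 = -115/336 ≈ -0.34226)
P(b) = -115/336
sqrt(P(-11) - 495) = sqrt(-115/336 - 495) = sqrt(-166435/336) = I*sqrt(3495135)/84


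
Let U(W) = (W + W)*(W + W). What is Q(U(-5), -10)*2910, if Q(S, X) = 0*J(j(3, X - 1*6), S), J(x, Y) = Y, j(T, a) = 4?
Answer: 0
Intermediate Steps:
U(W) = 4*W² (U(W) = (2*W)*(2*W) = 4*W²)
Q(S, X) = 0 (Q(S, X) = 0*S = 0)
Q(U(-5), -10)*2910 = 0*2910 = 0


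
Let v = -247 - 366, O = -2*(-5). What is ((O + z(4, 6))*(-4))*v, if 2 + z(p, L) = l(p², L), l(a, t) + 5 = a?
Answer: 46588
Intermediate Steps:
l(a, t) = -5 + a
z(p, L) = -7 + p² (z(p, L) = -2 + (-5 + p²) = -7 + p²)
O = 10
v = -613
((O + z(4, 6))*(-4))*v = ((10 + (-7 + 4²))*(-4))*(-613) = ((10 + (-7 + 16))*(-4))*(-613) = ((10 + 9)*(-4))*(-613) = (19*(-4))*(-613) = -76*(-613) = 46588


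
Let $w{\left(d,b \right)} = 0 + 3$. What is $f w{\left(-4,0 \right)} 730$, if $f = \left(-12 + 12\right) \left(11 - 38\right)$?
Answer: $0$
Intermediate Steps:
$w{\left(d,b \right)} = 3$
$f = 0$ ($f = 0 \left(-27\right) = 0$)
$f w{\left(-4,0 \right)} 730 = 0 \cdot 3 \cdot 730 = 0 \cdot 730 = 0$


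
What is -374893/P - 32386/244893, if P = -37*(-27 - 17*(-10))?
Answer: 8330665193/117793533 ≈ 70.723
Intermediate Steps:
P = -5291 (P = -37*(-27 + 170) = -37*143 = -5291)
-374893/P - 32386/244893 = -374893/(-5291) - 32386/244893 = -374893*(-1/5291) - 32386*1/244893 = 374893/5291 - 32386/244893 = 8330665193/117793533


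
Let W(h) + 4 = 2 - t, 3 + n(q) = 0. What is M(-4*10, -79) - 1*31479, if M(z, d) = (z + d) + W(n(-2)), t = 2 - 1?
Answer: -31601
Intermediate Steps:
t = 1
n(q) = -3 (n(q) = -3 + 0 = -3)
W(h) = -3 (W(h) = -4 + (2 - 1*1) = -4 + (2 - 1) = -4 + 1 = -3)
M(z, d) = -3 + d + z (M(z, d) = (z + d) - 3 = (d + z) - 3 = -3 + d + z)
M(-4*10, -79) - 1*31479 = (-3 - 79 - 4*10) - 1*31479 = (-3 - 79 - 40) - 31479 = -122 - 31479 = -31601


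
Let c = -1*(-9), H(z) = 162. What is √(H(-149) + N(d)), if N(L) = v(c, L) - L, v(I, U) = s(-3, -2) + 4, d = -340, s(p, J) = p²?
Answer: √515 ≈ 22.694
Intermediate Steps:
c = 9
v(I, U) = 13 (v(I, U) = (-3)² + 4 = 9 + 4 = 13)
N(L) = 13 - L
√(H(-149) + N(d)) = √(162 + (13 - 1*(-340))) = √(162 + (13 + 340)) = √(162 + 353) = √515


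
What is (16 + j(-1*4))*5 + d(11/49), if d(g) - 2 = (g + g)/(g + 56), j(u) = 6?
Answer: 308582/2755 ≈ 112.01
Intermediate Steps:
d(g) = 2 + 2*g/(56 + g) (d(g) = 2 + (g + g)/(g + 56) = 2 + (2*g)/(56 + g) = 2 + 2*g/(56 + g))
(16 + j(-1*4))*5 + d(11/49) = (16 + 6)*5 + 4*(28 + 11/49)/(56 + 11/49) = 22*5 + 4*(28 + 11*(1/49))/(56 + 11*(1/49)) = 110 + 4*(28 + 11/49)/(56 + 11/49) = 110 + 4*(1383/49)/(2755/49) = 110 + 4*(49/2755)*(1383/49) = 110 + 5532/2755 = 308582/2755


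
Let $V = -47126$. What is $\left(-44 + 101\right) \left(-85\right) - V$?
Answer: $42281$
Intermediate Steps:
$\left(-44 + 101\right) \left(-85\right) - V = \left(-44 + 101\right) \left(-85\right) - -47126 = 57 \left(-85\right) + 47126 = -4845 + 47126 = 42281$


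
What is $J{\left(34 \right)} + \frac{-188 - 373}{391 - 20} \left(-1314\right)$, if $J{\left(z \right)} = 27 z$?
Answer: $\frac{1077732}{371} \approx 2904.9$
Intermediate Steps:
$J{\left(34 \right)} + \frac{-188 - 373}{391 - 20} \left(-1314\right) = 27 \cdot 34 + \frac{-188 - 373}{391 - 20} \left(-1314\right) = 918 + - \frac{561}{371} \left(-1314\right) = 918 + \left(-561\right) \frac{1}{371} \left(-1314\right) = 918 - - \frac{737154}{371} = 918 + \frac{737154}{371} = \frac{1077732}{371}$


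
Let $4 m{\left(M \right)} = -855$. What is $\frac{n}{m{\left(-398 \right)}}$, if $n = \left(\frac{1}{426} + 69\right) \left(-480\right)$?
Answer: $\frac{1881280}{12141} \approx 154.95$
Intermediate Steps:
$m{\left(M \right)} = - \frac{855}{4}$ ($m{\left(M \right)} = \frac{1}{4} \left(-855\right) = - \frac{855}{4}$)
$n = - \frac{2351600}{71}$ ($n = \left(\frac{1}{426} + 69\right) \left(-480\right) = \frac{29395}{426} \left(-480\right) = - \frac{2351600}{71} \approx -33121.0$)
$\frac{n}{m{\left(-398 \right)}} = - \frac{2351600}{71 \left(- \frac{855}{4}\right)} = \left(- \frac{2351600}{71}\right) \left(- \frac{4}{855}\right) = \frac{1881280}{12141}$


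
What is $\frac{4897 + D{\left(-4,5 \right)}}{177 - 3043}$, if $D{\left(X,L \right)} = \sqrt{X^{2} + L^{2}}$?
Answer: $- \frac{4897}{2866} - \frac{\sqrt{41}}{2866} \approx -1.7109$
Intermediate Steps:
$D{\left(X,L \right)} = \sqrt{L^{2} + X^{2}}$
$\frac{4897 + D{\left(-4,5 \right)}}{177 - 3043} = \frac{4897 + \sqrt{5^{2} + \left(-4\right)^{2}}}{177 - 3043} = \frac{4897 + \sqrt{25 + 16}}{-2866} = \left(4897 + \sqrt{41}\right) \left(- \frac{1}{2866}\right) = - \frac{4897}{2866} - \frac{\sqrt{41}}{2866}$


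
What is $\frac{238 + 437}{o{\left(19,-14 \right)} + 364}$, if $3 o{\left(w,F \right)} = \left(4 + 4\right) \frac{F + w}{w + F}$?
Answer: $\frac{81}{44} \approx 1.8409$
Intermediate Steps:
$o{\left(w,F \right)} = \frac{8}{3}$ ($o{\left(w,F \right)} = \frac{\left(4 + 4\right) \frac{F + w}{w + F}}{3} = \frac{8 \frac{F + w}{F + w}}{3} = \frac{8 \cdot 1}{3} = \frac{1}{3} \cdot 8 = \frac{8}{3}$)
$\frac{238 + 437}{o{\left(19,-14 \right)} + 364} = \frac{238 + 437}{\frac{8}{3} + 364} = \frac{675}{\frac{1100}{3}} = 675 \cdot \frac{3}{1100} = \frac{81}{44}$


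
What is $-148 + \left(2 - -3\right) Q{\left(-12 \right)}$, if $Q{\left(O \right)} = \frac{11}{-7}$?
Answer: $- \frac{1091}{7} \approx -155.86$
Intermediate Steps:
$Q{\left(O \right)} = - \frac{11}{7}$ ($Q{\left(O \right)} = 11 \left(- \frac{1}{7}\right) = - \frac{11}{7}$)
$-148 + \left(2 - -3\right) Q{\left(-12 \right)} = -148 + \left(2 - -3\right) \left(- \frac{11}{7}\right) = -148 + \left(2 + 3\right) \left(- \frac{11}{7}\right) = -148 + 5 \left(- \frac{11}{7}\right) = -148 - \frac{55}{7} = - \frac{1091}{7}$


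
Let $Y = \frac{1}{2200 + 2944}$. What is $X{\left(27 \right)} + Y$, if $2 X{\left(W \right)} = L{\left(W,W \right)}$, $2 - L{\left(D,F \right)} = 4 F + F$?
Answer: $- \frac{342075}{5144} \approx -66.5$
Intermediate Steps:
$L{\left(D,F \right)} = 2 - 5 F$ ($L{\left(D,F \right)} = 2 - \left(4 F + F\right) = 2 - 5 F$)
$X{\left(W \right)} = 1 - \frac{5 W}{2}$ ($X{\left(W \right)} = \frac{2 - 5 W}{2} = 1 - \frac{5 W}{2}$)
$Y = \frac{1}{5144} \approx 0.0001944$
$X{\left(27 \right)} + Y = \left(1 - \frac{135}{2}\right) + \frac{1}{5144} = - \frac{133}{2} + \frac{1}{5144} = - \frac{342075}{5144}$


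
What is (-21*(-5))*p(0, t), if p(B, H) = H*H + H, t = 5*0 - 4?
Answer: 1260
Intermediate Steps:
t = -4 (t = 0 - 4 = -4)
p(B, H) = H + H² (p(B, H) = H² + H = H + H²)
(-21*(-5))*p(0, t) = (-21*(-5))*(-4*(1 - 4)) = 105*(-4*(-3)) = 105*12 = 1260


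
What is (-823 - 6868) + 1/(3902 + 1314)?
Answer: -40116255/5216 ≈ -7691.0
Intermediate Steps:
(-823 - 6868) + 1/(3902 + 1314) = -7691 + 1/5216 = -40116255/5216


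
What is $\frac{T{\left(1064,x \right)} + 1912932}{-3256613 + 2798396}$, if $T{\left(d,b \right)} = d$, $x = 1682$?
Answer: $- \frac{1913996}{458217} \approx -4.177$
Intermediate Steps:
$\frac{T{\left(1064,x \right)} + 1912932}{-3256613 + 2798396} = \frac{1064 + 1912932}{-3256613 + 2798396} = \frac{1913996}{-458217} = 1913996 \left(- \frac{1}{458217}\right) = - \frac{1913996}{458217}$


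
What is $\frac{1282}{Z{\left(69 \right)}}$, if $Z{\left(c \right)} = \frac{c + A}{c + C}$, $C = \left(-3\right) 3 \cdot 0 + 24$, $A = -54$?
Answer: $\frac{39742}{5} \approx 7948.4$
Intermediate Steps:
$C = 24$ ($C = \left(-9\right) 0 + 24 = 0 + 24 = 24$)
$Z{\left(c \right)} = \frac{-54 + c}{24 + c}$ ($Z{\left(c \right)} = \frac{c - 54}{c + 24} = \frac{-54 + c}{24 + c}$)
$\frac{1282}{Z{\left(69 \right)}} = \frac{1282}{\frac{1}{24 + 69} \left(-54 + 69\right)} = \frac{1282}{\frac{1}{93} \cdot 15} = \frac{1282}{\frac{5}{31}} = 1282 \cdot \frac{31}{5} = \frac{39742}{5}$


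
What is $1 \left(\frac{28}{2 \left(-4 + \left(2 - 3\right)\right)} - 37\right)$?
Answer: $- \frac{199}{5} \approx -39.8$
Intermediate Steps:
$1 \left(\frac{28}{2 \left(-4 + \left(2 - 3\right)\right)} - 37\right) = 1 \left(\frac{28}{2 \left(-4 - 1\right)} - 37\right) = 1 \left(\frac{28}{2 \left(-5\right)} - 37\right) = 1 \left(\frac{28}{-10} - 37\right) = 1 \left(28 \left(- \frac{1}{10}\right) - 37\right) = 1 \left(- \frac{14}{5} - 37\right) = 1 \left(- \frac{199}{5}\right) = - \frac{199}{5}$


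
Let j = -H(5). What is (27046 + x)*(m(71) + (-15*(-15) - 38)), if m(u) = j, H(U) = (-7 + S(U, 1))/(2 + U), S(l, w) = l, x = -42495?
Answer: -2893377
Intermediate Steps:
H(U) = (-7 + U)/(2 + U)
j = 2/7 (j = -(-7 + 5)/(2 + 5) = -(-2)/7 = -1*(-2/7) = 2/7 ≈ 0.28571)
m(u) = 2/7
(27046 + x)*(m(71) + (-15*(-15) - 38)) = (27046 - 42495)*(2/7 + (-15*(-15) - 38)) = -15449*(2/7 + (225 - 38)) = -15449*(2/7 + 187) = -15449*1311/7 = -2893377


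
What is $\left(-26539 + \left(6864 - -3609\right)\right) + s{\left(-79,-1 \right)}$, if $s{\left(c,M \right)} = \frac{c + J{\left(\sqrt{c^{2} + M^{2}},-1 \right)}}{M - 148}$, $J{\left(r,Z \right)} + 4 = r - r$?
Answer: $- \frac{2393751}{149} \approx -16065.0$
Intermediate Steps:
$J{\left(r,Z \right)} = -4$ ($J{\left(r,Z \right)} = -4 + \left(r - r\right) = -4 + 0 = -4$)
$s{\left(c,M \right)} = \frac{-4 + c}{-148 + M}$ ($s{\left(c,M \right)} = \frac{c - 4}{M - 148} = \frac{-4 + c}{-148 + M}$)
$\left(-26539 + \left(6864 - -3609\right)\right) + s{\left(-79,-1 \right)} = \left(-26539 + \left(6864 - -3609\right)\right) + \frac{-4 - 79}{-148 - 1} = \left(-26539 + \left(6864 + 3609\right)\right) + \frac{1}{-149} \left(-83\right) = \left(-26539 + 10473\right) - - \frac{83}{149} = -16066 + \frac{83}{149} = - \frac{2393751}{149}$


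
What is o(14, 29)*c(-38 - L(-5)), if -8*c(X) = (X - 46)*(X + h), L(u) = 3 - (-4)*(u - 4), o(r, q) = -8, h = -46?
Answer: 2601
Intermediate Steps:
L(u) = -13 + 4*u (L(u) = 3 - (-4)*(-4 + u) = 3 - (16 - 4*u) = 3 + (-16 + 4*u) = -13 + 4*u)
c(X) = -(-46 + X)**2/8 (c(X) = -(X - 46)*(X - 46)/8 = -(-46 + X)*(-46 + X)/8 = -(-46 + X)**2/8)
o(14, 29)*c(-38 - L(-5)) = -8*(-529/2 - (-38 - (-13 + 4*(-5)))**2/8 + 23*(-38 - (-13 + 4*(-5)))/2) = -8*(-529/2 - (-38 - (-13 - 20))**2/8 + 23*(-38 - (-13 - 20))/2) = -8*(-529/2 - (-38 - 1*(-33))**2/8 + 23*(-38 - 1*(-33))/2) = -8*(-529/2 - (-38 + 33)**2/8 + 23*(-38 + 33)/2) = -8*(-529/2 - 1/8*(-5)**2 + (23/2)*(-5)) = -8*(-529/2 - 1/8*25 - 115/2) = -8*(-529/2 - 25/8 - 115/2) = -8*(-2601/8) = 2601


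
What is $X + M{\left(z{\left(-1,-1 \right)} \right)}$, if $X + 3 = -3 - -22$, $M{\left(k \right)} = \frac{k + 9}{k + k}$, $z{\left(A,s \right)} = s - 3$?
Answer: $\frac{123}{8} \approx 15.375$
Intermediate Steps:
$z{\left(A,s \right)} = -3 + s$
$M{\left(k \right)} = \frac{9 + k}{2 k}$
$X = 16$ ($X = -3 - -19 = -3 + \left(-3 + 22\right) = -3 + 19 = 16$)
$X + M{\left(z{\left(-1,-1 \right)} \right)} = 16 + \frac{9 - 4}{2 \left(-3 - 1\right)} = 16 + \frac{9 - 4}{2 \left(-4\right)} = 16 + \frac{1}{2} \left(- \frac{1}{4}\right) 5 = 16 - \frac{5}{8} = \frac{123}{8}$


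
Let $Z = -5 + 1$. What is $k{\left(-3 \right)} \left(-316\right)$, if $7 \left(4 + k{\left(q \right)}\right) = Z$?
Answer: $\frac{10112}{7} \approx 1444.6$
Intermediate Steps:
$Z = -4$
$k{\left(q \right)} = - \frac{32}{7}$ ($k{\left(q \right)} = -4 + \frac{1}{7} \left(-4\right) = -4 - \frac{4}{7} = - \frac{32}{7}$)
$k{\left(-3 \right)} \left(-316\right) = \left(- \frac{32}{7}\right) \left(-316\right) = \frac{10112}{7}$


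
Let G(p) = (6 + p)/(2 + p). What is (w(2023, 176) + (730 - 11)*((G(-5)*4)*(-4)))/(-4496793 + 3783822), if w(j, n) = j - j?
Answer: -11504/2138913 ≈ -0.0053784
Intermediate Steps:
G(p) = (6 + p)/(2 + p)
w(j, n) = 0
(w(2023, 176) + (730 - 11)*((G(-5)*4)*(-4)))/(-4496793 + 3783822) = (0 + (730 - 11)*((((6 - 5)/(2 - 5))*4)*(-4)))/(-4496793 + 3783822) = (0 + 719*(((1/(-3))*4)*(-4)))/(-712971) = (0 + 719*((-⅓*1*4)*(-4)))*(-1/712971) = (0 + 719*(-⅓*4*(-4)))*(-1/712971) = (0 + 719*(-4/3*(-4)))*(-1/712971) = (0 + 719*(16/3))*(-1/712971) = (0 + 11504/3)*(-1/712971) = (11504/3)*(-1/712971) = -11504/2138913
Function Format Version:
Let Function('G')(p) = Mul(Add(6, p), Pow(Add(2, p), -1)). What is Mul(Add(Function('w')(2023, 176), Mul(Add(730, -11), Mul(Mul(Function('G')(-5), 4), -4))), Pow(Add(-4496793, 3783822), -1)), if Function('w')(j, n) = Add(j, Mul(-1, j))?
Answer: Rational(-11504, 2138913) ≈ -0.0053784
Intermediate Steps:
Function('G')(p) = Mul(Pow(Add(2, p), -1), Add(6, p))
Function('w')(j, n) = 0
Mul(Add(Function('w')(2023, 176), Mul(Add(730, -11), Mul(Mul(Function('G')(-5), 4), -4))), Pow(Add(-4496793, 3783822), -1)) = Mul(Add(0, Mul(Add(730, -11), Mul(Mul(Mul(Pow(Add(2, -5), -1), Add(6, -5)), 4), -4))), Pow(Add(-4496793, 3783822), -1)) = Mul(Add(0, Mul(719, Mul(Mul(Mul(Pow(-3, -1), 1), 4), -4))), Pow(-712971, -1)) = Mul(Add(0, Mul(719, Mul(Mul(Mul(Rational(-1, 3), 1), 4), -4))), Rational(-1, 712971)) = Mul(Add(0, Mul(719, Mul(Mul(Rational(-1, 3), 4), -4))), Rational(-1, 712971)) = Mul(Add(0, Mul(719, Mul(Rational(-4, 3), -4))), Rational(-1, 712971)) = Mul(Add(0, Mul(719, Rational(16, 3))), Rational(-1, 712971)) = Mul(Add(0, Rational(11504, 3)), Rational(-1, 712971)) = Mul(Rational(11504, 3), Rational(-1, 712971)) = Rational(-11504, 2138913)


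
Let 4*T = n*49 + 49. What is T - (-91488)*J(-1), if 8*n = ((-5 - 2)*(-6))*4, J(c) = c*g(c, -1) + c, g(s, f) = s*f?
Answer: -365413/2 ≈ -1.8271e+5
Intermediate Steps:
g(s, f) = f*s
J(c) = c - c**2 (J(c) = c*(-c) + c = -c**2 + c = c - c**2)
n = 21 (n = (((-5 - 2)*(-6))*4)/8 = (-7*(-6)*4)/8 = (42*4)/8 = (1/8)*168 = 21)
T = 539/2 (T = (21*49 + 49)/4 = (1029 + 49)/4 = (1/4)*1078 = 539/2 ≈ 269.50)
T - (-91488)*J(-1) = 539/2 - (-91488)*(-(1 - 1*(-1))) = 539/2 - (-91488)*(-(1 + 1)) = 539/2 - (-91488)*(-1*2) = 539/2 - (-91488)*(-2) = 539/2 - 1*182976 = 539/2 - 182976 = -365413/2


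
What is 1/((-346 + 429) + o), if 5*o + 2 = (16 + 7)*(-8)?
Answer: 5/229 ≈ 0.021834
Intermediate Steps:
o = -186/5 (o = -⅖ + ((16 + 7)*(-8))/5 = -⅖ + (23*(-8))/5 = -⅖ + (⅕)*(-184) = -⅖ - 184/5 = -186/5 ≈ -37.200)
1/((-346 + 429) + o) = 1/((-346 + 429) - 186/5) = 1/(83 - 186/5) = 1/(229/5) = 5/229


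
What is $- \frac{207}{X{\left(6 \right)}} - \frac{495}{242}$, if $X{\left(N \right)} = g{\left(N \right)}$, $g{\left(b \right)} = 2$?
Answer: $- \frac{1161}{11} \approx -105.55$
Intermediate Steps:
$X{\left(N \right)} = 2$
$- \frac{207}{X{\left(6 \right)}} - \frac{495}{242} = - \frac{207}{2} - \frac{495}{242} = \left(-207\right) \frac{1}{2} - \frac{45}{22} = - \frac{207}{2} - \frac{45}{22} = - \frac{1161}{11}$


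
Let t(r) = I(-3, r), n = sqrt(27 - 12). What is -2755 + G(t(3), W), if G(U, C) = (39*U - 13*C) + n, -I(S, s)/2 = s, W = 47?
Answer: -3600 + sqrt(15) ≈ -3596.1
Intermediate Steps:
I(S, s) = -2*s
n = sqrt(15) ≈ 3.8730
t(r) = -2*r
G(U, C) = sqrt(15) - 13*C + 39*U (G(U, C) = (39*U - 13*C) + sqrt(15) = (-13*C + 39*U) + sqrt(15) = sqrt(15) - 13*C + 39*U)
-2755 + G(t(3), W) = -2755 + (sqrt(15) - 13*47 + 39*(-2*3)) = -2755 + (sqrt(15) - 611 + 39*(-6)) = -2755 + (sqrt(15) - 611 - 234) = -2755 + (-845 + sqrt(15)) = -3600 + sqrt(15)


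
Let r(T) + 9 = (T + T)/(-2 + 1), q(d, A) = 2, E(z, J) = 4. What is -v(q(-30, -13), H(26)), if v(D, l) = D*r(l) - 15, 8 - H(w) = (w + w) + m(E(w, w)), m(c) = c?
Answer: -159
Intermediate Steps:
H(w) = 4 - 2*w (H(w) = 8 - ((w + w) + 4) = 8 - (2*w + 4) = 8 - (4 + 2*w) = 8 + (-4 - 2*w) = 4 - 2*w)
r(T) = -9 - 2*T (r(T) = -9 + (T + T)/(-2 + 1) = -9 + (2*T)/(-1) = -9 + (2*T)*(-1) = -9 - 2*T)
v(D, l) = -15 + D*(-9 - 2*l) (v(D, l) = D*(-9 - 2*l) - 15 = -15 + D*(-9 - 2*l))
-v(q(-30, -13), H(26)) = -(-15 - 1*2*(9 + 2*(4 - 2*26))) = -(-15 - 1*2*(9 + 2*(4 - 52))) = -(-15 - 1*2*(9 + 2*(-48))) = -(-15 - 1*2*(9 - 96)) = -(-15 - 1*2*(-87)) = -(-15 + 174) = -1*159 = -159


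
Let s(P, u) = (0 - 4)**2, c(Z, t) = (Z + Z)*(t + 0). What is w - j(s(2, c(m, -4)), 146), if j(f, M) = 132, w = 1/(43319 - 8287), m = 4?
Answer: -4624223/35032 ≈ -132.00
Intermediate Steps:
c(Z, t) = 2*Z*t (c(Z, t) = (2*Z)*t = 2*Z*t)
s(P, u) = 16 (s(P, u) = (-4)**2 = 16)
w = 1/35032 ≈ 2.8545e-5
w - j(s(2, c(m, -4)), 146) = 1/35032 - 1*132 = 1/35032 - 132 = -4624223/35032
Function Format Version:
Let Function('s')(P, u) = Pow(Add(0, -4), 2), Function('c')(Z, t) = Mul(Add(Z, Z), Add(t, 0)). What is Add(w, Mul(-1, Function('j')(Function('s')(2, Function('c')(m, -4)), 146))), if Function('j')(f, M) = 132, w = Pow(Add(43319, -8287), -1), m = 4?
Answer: Rational(-4624223, 35032) ≈ -132.00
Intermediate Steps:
Function('c')(Z, t) = Mul(2, Z, t) (Function('c')(Z, t) = Mul(Mul(2, Z), t) = Mul(2, Z, t))
Function('s')(P, u) = 16 (Function('s')(P, u) = Pow(-4, 2) = 16)
w = Rational(1, 35032) (w = Pow(35032, -1) = Rational(1, 35032) ≈ 2.8545e-5)
Add(w, Mul(-1, Function('j')(Function('s')(2, Function('c')(m, -4)), 146))) = Add(Rational(1, 35032), Mul(-1, 132)) = Add(Rational(1, 35032), -132) = Rational(-4624223, 35032)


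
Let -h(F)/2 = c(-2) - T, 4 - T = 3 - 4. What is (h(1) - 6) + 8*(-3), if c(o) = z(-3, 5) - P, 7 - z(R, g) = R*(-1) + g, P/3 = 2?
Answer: -6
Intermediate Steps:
P = 6 (P = 3*2 = 6)
z(R, g) = 7 + R - g (z(R, g) = 7 - (R*(-1) + g) = 7 - (-R + g) = 7 - (g - R) = 7 + (R - g) = 7 + R - g)
c(o) = -7 (c(o) = (7 - 3 - 1*5) - 1*6 = (7 - 3 - 5) - 6 = -1 - 6 = -7)
T = 5 (T = 4 - (3 - 4) = 4 - 1*(-1) = 4 + 1 = 5)
h(F) = 24 (h(F) = -2*(-7 - 1*5) = -2*(-7 - 5) = -2*(-12) = 24)
(h(1) - 6) + 8*(-3) = (24 - 6) + 8*(-3) = 18 - 24 = -6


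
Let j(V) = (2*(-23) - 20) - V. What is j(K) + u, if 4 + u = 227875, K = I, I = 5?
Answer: 227800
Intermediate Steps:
K = 5
u = 227871 (u = -4 + 227875 = 227871)
j(V) = -66 - V (j(V) = (-46 - 20) - V = -66 - V)
j(K) + u = (-66 - 1*5) + 227871 = (-66 - 5) + 227871 = -71 + 227871 = 227800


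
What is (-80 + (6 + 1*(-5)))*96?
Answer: -7584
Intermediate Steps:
(-80 + (6 + 1*(-5)))*96 = (-80 + (6 - 5))*96 = (-80 + 1)*96 = -79*96 = -7584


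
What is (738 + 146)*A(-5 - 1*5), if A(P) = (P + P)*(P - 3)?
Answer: 229840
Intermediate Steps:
A(P) = 2*P*(-3 + P) (A(P) = (2*P)*(-3 + P) = 2*P*(-3 + P))
(738 + 146)*A(-5 - 1*5) = (738 + 146)*(2*(-5 - 1*5)*(-3 + (-5 - 1*5))) = 884*(2*(-5 - 5)*(-3 + (-5 - 5))) = 884*(2*(-10)*(-3 - 10)) = 884*(2*(-10)*(-13)) = 884*260 = 229840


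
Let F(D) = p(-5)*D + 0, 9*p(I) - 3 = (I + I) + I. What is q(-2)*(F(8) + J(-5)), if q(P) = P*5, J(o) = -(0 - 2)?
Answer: 260/3 ≈ 86.667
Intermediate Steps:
p(I) = ⅓ + I/3 (p(I) = ⅓ + ((I + I) + I)/9 = ⅓ + (2*I + I)/9 = ⅓ + (3*I)/9 = ⅓ + I/3)
F(D) = -4*D/3 (F(D) = (⅓ + (⅓)*(-5))*D + 0 = (⅓ - 5/3)*D + 0 = -4*D/3 + 0 = -4*D/3)
J(o) = 2 (J(o) = -1*(-2) = 2)
q(P) = 5*P
q(-2)*(F(8) + J(-5)) = (5*(-2))*(-4/3*8 + 2) = -10*(-32/3 + 2) = -10*(-26/3) = 260/3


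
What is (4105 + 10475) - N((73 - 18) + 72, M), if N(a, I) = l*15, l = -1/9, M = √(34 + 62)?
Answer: 43745/3 ≈ 14582.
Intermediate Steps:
M = 4*√6 (M = √96 = 4*√6 ≈ 9.7980)
l = -⅑ (l = -1*⅑ = -⅑ ≈ -0.11111)
N(a, I) = -5/3 (N(a, I) = -⅑*15 = -5/3)
(4105 + 10475) - N((73 - 18) + 72, M) = (4105 + 10475) - 1*(-5/3) = 14580 + 5/3 = 43745/3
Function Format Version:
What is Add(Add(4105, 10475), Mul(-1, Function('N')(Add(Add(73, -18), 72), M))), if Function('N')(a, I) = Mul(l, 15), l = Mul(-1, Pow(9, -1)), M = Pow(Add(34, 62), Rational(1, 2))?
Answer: Rational(43745, 3) ≈ 14582.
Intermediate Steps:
M = Mul(4, Pow(6, Rational(1, 2))) (M = Pow(96, Rational(1, 2)) = Mul(4, Pow(6, Rational(1, 2))) ≈ 9.7980)
l = Rational(-1, 9) (l = Mul(-1, Rational(1, 9)) = Rational(-1, 9) ≈ -0.11111)
Function('N')(a, I) = Rational(-5, 3) (Function('N')(a, I) = Mul(Rational(-1, 9), 15) = Rational(-5, 3))
Add(Add(4105, 10475), Mul(-1, Function('N')(Add(Add(73, -18), 72), M))) = Add(Add(4105, 10475), Mul(-1, Rational(-5, 3))) = Add(14580, Rational(5, 3)) = Rational(43745, 3)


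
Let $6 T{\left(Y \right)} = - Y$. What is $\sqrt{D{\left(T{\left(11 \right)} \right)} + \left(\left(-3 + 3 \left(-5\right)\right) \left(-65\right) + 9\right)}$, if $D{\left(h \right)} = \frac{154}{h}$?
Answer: $\sqrt{1095} \approx 33.091$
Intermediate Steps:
$T{\left(Y \right)} = - \frac{Y}{6}$ ($T{\left(Y \right)} = \frac{\left(-1\right) Y}{6} = - \frac{Y}{6}$)
$\sqrt{D{\left(T{\left(11 \right)} \right)} + \left(\left(-3 + 3 \left(-5\right)\right) \left(-65\right) + 9\right)} = \sqrt{\frac{154}{\left(- \frac{1}{6}\right) 11} + \left(\left(-3 + 3 \left(-5\right)\right) \left(-65\right) + 9\right)} = \sqrt{\frac{154}{- \frac{11}{6}} + \left(\left(-3 - 15\right) \left(-65\right) + 9\right)} = \sqrt{154 \left(- \frac{6}{11}\right) + \left(\left(-18\right) \left(-65\right) + 9\right)} = \sqrt{-84 + \left(1170 + 9\right)} = \sqrt{-84 + 1179} = \sqrt{1095}$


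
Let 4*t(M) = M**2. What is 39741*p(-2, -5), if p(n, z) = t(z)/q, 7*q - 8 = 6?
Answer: 993525/8 ≈ 1.2419e+5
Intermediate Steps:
q = 2 (q = 8/7 + (1/7)*6 = 8/7 + 6/7 = 2)
t(M) = M**2/4
p(n, z) = z**2/8 (p(n, z) = (z**2/4)/2 = (z**2/4)*(1/2) = z**2/8)
39741*p(-2, -5) = 39741*((1/8)*(-5)**2) = 39741*((1/8)*25) = 39741*(25/8) = 993525/8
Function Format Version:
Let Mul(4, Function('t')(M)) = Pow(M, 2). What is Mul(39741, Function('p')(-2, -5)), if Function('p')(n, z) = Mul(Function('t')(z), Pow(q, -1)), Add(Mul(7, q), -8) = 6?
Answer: Rational(993525, 8) ≈ 1.2419e+5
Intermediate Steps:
q = 2 (q = Add(Rational(8, 7), Mul(Rational(1, 7), 6)) = Add(Rational(8, 7), Rational(6, 7)) = 2)
Function('t')(M) = Mul(Rational(1, 4), Pow(M, 2))
Function('p')(n, z) = Mul(Rational(1, 8), Pow(z, 2)) (Function('p')(n, z) = Mul(Mul(Rational(1, 4), Pow(z, 2)), Pow(2, -1)) = Mul(Mul(Rational(1, 4), Pow(z, 2)), Rational(1, 2)) = Mul(Rational(1, 8), Pow(z, 2)))
Mul(39741, Function('p')(-2, -5)) = Mul(39741, Mul(Rational(1, 8), Pow(-5, 2))) = Mul(39741, Mul(Rational(1, 8), 25)) = Mul(39741, Rational(25, 8)) = Rational(993525, 8)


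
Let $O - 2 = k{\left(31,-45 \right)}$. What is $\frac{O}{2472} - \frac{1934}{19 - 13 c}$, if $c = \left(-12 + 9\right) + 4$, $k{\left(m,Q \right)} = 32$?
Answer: $- \frac{398387}{1236} \approx -322.32$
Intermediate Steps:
$O = 34$ ($O = 2 + 32 = 34$)
$c = 1$ ($c = -3 + 4 = 1$)
$\frac{O}{2472} - \frac{1934}{19 - 13 c} = \frac{34}{2472} - \frac{1934}{19 - 13} = 34 \cdot \frac{1}{2472} - \frac{1934}{19 - 13} = \frac{17}{1236} - \frac{1934}{6} = \frac{17}{1236} - \frac{967}{3} = - \frac{398387}{1236}$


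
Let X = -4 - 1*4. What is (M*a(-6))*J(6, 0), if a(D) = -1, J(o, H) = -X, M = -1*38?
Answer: 304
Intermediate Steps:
X = -8 (X = -4 - 4 = -8)
M = -38
J(o, H) = 8 (J(o, H) = -1*(-8) = 8)
(M*a(-6))*J(6, 0) = -38*(-1)*8 = 38*8 = 304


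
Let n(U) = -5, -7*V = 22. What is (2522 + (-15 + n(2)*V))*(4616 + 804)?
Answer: 95711780/7 ≈ 1.3673e+7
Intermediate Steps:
V = -22/7 (V = -⅐*22 = -22/7 ≈ -3.1429)
(2522 + (-15 + n(2)*V))*(4616 + 804) = (2522 + (-15 - 5*(-22/7)))*(4616 + 804) = (2522 + (-15 + 110/7))*5420 = (2522 + 5/7)*5420 = (17659/7)*5420 = 95711780/7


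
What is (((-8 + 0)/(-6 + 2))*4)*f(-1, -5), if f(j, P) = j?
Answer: -8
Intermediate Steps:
(((-8 + 0)/(-6 + 2))*4)*f(-1, -5) = (((-8 + 0)/(-6 + 2))*4)*(-1) = (-8/(-4)*4)*(-1) = (-8*(-¼)*4)*(-1) = (2*4)*(-1) = 8*(-1) = -8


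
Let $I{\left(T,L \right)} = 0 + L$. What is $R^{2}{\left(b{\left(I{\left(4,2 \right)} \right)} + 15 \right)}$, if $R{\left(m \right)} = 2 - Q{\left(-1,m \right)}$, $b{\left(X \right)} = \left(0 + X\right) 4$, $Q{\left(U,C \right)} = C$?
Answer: $441$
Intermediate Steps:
$I{\left(T,L \right)} = L$
$b{\left(X \right)} = 4 X$ ($b{\left(X \right)} = X 4 = 4 X$)
$R{\left(m \right)} = 2 - m$
$R^{2}{\left(b{\left(I{\left(4,2 \right)} \right)} + 15 \right)} = \left(2 - \left(4 \cdot 2 + 15\right)\right)^{2} = \left(2 - \left(8 + 15\right)\right)^{2} = \left(2 - 23\right)^{2} = \left(-21\right)^{2} = 441$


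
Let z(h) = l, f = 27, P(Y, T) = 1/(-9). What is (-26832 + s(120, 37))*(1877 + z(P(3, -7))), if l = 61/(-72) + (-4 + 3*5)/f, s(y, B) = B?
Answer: -10861004915/216 ≈ -5.0282e+7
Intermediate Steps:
P(Y, T) = -⅑
l = -95/216 (l = 61/(-72) + (-4 + 3*5)/27 = 61*(-1/72) + (-4 + 15)*(1/27) = -61/72 + 11*(1/27) = -61/72 + 11/27 = -95/216 ≈ -0.43981)
z(h) = -95/216
(-26832 + s(120, 37))*(1877 + z(P(3, -7))) = (-26832 + 37)*(1877 - 95/216) = -26795*405337/216 = -10861004915/216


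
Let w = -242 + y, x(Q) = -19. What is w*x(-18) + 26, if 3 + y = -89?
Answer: 6372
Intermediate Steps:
y = -92 (y = -3 - 89 = -92)
w = -334 (w = -242 - 92 = -334)
w*x(-18) + 26 = -334*(-19) + 26 = 6346 + 26 = 6372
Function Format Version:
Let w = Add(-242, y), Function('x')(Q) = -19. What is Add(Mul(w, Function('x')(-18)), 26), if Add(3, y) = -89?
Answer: 6372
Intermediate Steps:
y = -92 (y = Add(-3, -89) = -92)
w = -334 (w = Add(-242, -92) = -334)
Add(Mul(w, Function('x')(-18)), 26) = Add(Mul(-334, -19), 26) = Add(6346, 26) = 6372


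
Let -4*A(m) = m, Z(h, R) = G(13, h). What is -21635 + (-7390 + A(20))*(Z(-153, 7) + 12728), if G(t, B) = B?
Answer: -93013760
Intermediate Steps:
Z(h, R) = h
A(m) = -m/4
-21635 + (-7390 + A(20))*(Z(-153, 7) + 12728) = -21635 + (-7390 - ¼*20)*(-153 + 12728) = -21635 + (-7390 - 5)*12575 = -21635 - 7395*12575 = -21635 - 92992125 = -93013760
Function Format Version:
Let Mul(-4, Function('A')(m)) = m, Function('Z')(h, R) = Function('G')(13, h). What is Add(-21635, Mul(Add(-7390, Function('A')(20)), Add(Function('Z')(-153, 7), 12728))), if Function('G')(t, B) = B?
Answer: -93013760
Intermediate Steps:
Function('Z')(h, R) = h
Function('A')(m) = Mul(Rational(-1, 4), m)
Add(-21635, Mul(Add(-7390, Function('A')(20)), Add(Function('Z')(-153, 7), 12728))) = Add(-21635, Mul(Add(-7390, Mul(Rational(-1, 4), 20)), Add(-153, 12728))) = Add(-21635, Mul(Add(-7390, -5), 12575)) = Add(-21635, Mul(-7395, 12575)) = Add(-21635, -92992125) = -93013760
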